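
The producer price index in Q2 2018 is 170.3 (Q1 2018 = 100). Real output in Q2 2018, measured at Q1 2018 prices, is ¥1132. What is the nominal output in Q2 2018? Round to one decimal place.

Nominal = Real × (Index/100) = 1132 × (170.3/100)
        = 1132 × 1.703 = 1927.7960

1927.8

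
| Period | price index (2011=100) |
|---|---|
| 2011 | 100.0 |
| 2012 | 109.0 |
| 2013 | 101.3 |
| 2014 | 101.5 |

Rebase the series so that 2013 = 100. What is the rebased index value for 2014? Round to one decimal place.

Rebased(2014) = 101.5 / 101.3 × 100 = 100.1974

100.2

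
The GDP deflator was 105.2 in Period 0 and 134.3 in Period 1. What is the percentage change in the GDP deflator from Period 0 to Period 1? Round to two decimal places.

Change = (134.3 − 105.2) / 105.2 × 100
       = 29.1 / 105.2 × 100 = 27.6616%

27.66%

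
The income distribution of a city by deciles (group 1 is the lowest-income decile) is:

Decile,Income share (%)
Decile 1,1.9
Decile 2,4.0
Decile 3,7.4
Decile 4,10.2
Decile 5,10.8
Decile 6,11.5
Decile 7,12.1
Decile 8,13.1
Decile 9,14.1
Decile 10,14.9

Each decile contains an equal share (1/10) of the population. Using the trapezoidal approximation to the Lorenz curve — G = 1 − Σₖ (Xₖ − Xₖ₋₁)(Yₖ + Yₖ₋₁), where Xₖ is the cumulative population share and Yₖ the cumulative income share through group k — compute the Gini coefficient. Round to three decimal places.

0.223

Cumulative income shares Yₖ: 0.0190, 0.0590, 0.1330, 0.2350, 0.3430, 0.4580, 0.5790, 0.7100, 0.8510, 1.0000
Σ (Xₖ−Xₖ₋₁)(Yₖ+Yₖ₋₁) = (1/10)(0.0190+0.0000) + (1/10)(0.0590+0.0190) + (1/10)(0.1330+0.0590) + (1/10)(0.2350+0.1330) + (1/10)(0.3430+0.2350) + (1/10)(0.4580+0.3430) + (1/10)(0.5790+0.4580) + (1/10)(0.7100+0.5790) + (1/10)(0.8510+0.7100) + (1/10)(1.0000+0.8510)
  = 0.0019 + 0.0078 + 0.0192 + 0.0368 + 0.0578 + 0.0801 + 0.1037 + 0.1289 + 0.1561 + 0.1851 = 0.7774
G = 1 − 0.7774 = 0.2226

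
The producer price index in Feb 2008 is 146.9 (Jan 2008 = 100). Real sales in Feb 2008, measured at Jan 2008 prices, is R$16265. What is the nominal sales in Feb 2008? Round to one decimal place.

Nominal = Real × (Index/100) = 16265 × (146.9/100)
        = 16265 × 1.469 = 23893.2850

23893.3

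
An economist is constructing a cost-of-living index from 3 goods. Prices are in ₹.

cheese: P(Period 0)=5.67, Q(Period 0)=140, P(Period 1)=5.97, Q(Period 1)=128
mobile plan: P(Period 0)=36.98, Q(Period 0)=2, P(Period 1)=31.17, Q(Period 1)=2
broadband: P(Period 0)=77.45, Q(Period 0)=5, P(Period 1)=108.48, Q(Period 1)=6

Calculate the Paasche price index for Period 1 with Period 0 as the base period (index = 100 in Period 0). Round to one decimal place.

116.8

Paasche price index uses current-period quantities as weights.
ΣP(Period 1)·Q(Period 1) = 5.97×128 + 31.17×2 + 108.48×6 = 764.16 + 62.34 + 650.88 = 1477.38
ΣP(Period 0)·Q(Period 1) = 5.67×128 + 36.98×2 + 77.45×6 = 725.76 + 73.96 + 464.7 = 1264.42
Index = 1477.38 / 1264.42 × 100 = 116.8425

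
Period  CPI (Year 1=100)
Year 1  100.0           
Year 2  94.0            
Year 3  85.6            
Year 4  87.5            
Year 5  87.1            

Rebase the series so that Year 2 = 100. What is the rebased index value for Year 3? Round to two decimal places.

Rebased(Year 3) = 85.6 / 94.0 × 100 = 91.0638

91.06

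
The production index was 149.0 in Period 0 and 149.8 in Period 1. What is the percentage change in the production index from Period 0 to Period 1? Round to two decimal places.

Change = (149.8 − 149.0) / 149.0 × 100
       = 0.8 / 149.0 × 100 = 0.5369%

0.54%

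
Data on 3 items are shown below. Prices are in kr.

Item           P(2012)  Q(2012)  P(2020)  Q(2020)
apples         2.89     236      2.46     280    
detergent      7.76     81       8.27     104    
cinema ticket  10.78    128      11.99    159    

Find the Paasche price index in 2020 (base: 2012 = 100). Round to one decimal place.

103.8

Paasche price index uses current-period quantities as weights.
ΣP(2020)·Q(2020) = 2.46×280 + 8.27×104 + 11.99×159 = 688.8 + 860.08 + 1906.41 = 3455.29
ΣP(2012)·Q(2020) = 2.89×280 + 7.76×104 + 10.78×159 = 809.2 + 807.04 + 1714.02 = 3330.26
Index = 3455.29 / 3330.26 × 100 = 103.7544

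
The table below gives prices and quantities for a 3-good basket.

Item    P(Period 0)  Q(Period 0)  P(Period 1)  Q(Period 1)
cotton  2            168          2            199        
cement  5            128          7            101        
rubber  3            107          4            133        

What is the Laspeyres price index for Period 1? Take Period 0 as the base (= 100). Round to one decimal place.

128.0

Laspeyres price index uses base-period quantities as weights.
ΣP(Period 1)·Q(Period 0) = 2×168 + 7×128 + 4×107 = 336 + 896 + 428 = 1660
ΣP(Period 0)·Q(Period 0) = 2×168 + 5×128 + 3×107 = 336 + 640 + 321 = 1297
Index = 1660 / 1297 × 100 = 127.9877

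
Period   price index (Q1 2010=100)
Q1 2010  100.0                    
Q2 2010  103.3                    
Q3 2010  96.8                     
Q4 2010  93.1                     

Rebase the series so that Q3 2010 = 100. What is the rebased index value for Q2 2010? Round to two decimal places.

106.71

Rebased(Q2 2010) = 103.3 / 96.8 × 100 = 106.7149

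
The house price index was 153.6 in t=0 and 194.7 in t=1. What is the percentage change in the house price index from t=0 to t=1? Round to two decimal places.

26.76%

Change = (194.7 − 153.6) / 153.6 × 100
       = 41.1 / 153.6 × 100 = 26.7578%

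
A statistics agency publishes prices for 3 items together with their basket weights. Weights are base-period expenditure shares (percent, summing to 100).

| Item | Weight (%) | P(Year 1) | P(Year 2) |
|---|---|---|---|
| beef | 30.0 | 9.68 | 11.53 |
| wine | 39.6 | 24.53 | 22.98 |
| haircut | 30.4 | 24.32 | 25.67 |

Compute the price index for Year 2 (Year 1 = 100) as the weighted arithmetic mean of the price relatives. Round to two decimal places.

104.92

beef: 30.0 × (11.53/9.68) = 30.0 × 1.191116 = 35.7335
wine: 39.6 × (22.98/24.53) = 39.6 × 0.936812 = 37.0978
haircut: 30.4 × (25.67/24.32) = 30.4 × 1.055510 = 32.0875
Index = Σ wᵢ·(p₁ᵢ/p₀ᵢ) = 35.7335 + 37.0978 + 32.0875 = 104.9187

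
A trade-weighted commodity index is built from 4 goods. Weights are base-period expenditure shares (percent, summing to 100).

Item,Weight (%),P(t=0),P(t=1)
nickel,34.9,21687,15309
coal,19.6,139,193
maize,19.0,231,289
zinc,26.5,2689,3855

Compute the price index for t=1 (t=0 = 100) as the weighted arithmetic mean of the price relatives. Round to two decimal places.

nickel: 34.9 × (15309/21687) = 34.9 × 0.705907 = 24.6361
coal: 19.6 × (193/139) = 19.6 × 1.388489 = 27.2144
maize: 19.0 × (289/231) = 19.0 × 1.251082 = 23.7706
zinc: 26.5 × (3855/2689) = 26.5 × 1.433618 = 37.9909
Index = Σ wᵢ·(p₁ᵢ/p₀ᵢ) = 24.6361 + 27.2144 + 23.7706 + 37.9909 = 113.6120

113.61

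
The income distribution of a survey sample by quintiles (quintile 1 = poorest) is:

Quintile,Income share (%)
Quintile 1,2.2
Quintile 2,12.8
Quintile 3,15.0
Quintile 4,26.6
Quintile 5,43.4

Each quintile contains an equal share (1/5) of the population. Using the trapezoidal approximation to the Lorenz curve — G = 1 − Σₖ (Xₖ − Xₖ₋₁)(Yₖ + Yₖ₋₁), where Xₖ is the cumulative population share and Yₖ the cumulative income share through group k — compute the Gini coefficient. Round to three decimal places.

Cumulative income shares Yₖ: 0.0220, 0.1500, 0.3000, 0.5660, 1.0000
Σ (Xₖ−Xₖ₋₁)(Yₖ+Yₖ₋₁) = (1/5)(0.0220+0.0000) + (1/5)(0.1500+0.0220) + (1/5)(0.3000+0.1500) + (1/5)(0.5660+0.3000) + (1/5)(1.0000+0.5660)
  = 0.0044 + 0.0344 + 0.0900 + 0.1732 + 0.3132 = 0.6152
G = 1 − 0.6152 = 0.3848

0.385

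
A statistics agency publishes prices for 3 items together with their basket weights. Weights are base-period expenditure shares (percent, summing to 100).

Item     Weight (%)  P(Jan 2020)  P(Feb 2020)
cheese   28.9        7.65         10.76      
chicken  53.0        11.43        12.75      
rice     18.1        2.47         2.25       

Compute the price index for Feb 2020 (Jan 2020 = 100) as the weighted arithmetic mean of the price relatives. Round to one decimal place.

cheese: 28.9 × (10.76/7.65) = 28.9 × 1.406536 = 40.6489
chicken: 53.0 × (12.75/11.43) = 53.0 × 1.115486 = 59.1207
rice: 18.1 × (2.25/2.47) = 18.1 × 0.910931 = 16.4879
Index = Σ wᵢ·(p₁ᵢ/p₀ᵢ) = 40.6489 + 59.1207 + 16.4879 = 116.2575

116.3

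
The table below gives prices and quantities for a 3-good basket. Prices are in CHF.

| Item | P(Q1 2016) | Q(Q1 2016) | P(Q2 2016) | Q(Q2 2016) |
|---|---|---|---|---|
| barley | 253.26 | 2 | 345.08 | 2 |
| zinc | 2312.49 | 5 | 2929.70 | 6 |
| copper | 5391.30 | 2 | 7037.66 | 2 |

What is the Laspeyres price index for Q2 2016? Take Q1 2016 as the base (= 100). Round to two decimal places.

Laspeyres price index uses base-period quantities as weights.
ΣP(Q2 2016)·Q(Q1 2016) = 345.08×2 + 2929.70×5 + 7037.66×2 = 690.16 + 14648.5 + 14075.32 = 29413.98
ΣP(Q1 2016)·Q(Q1 2016) = 253.26×2 + 2312.49×5 + 5391.30×2 = 506.52 + 11562.45 + 10782.6 = 22851.57
Index = 29413.98 / 22851.57 × 100 = 128.7175

128.72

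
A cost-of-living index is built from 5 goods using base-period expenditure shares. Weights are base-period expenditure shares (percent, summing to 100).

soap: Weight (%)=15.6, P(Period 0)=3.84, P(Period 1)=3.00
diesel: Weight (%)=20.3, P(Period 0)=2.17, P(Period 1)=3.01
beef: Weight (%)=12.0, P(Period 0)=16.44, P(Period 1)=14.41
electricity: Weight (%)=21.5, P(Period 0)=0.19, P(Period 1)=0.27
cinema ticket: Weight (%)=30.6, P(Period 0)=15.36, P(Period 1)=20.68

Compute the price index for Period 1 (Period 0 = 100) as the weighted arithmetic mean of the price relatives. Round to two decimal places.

122.61

soap: 15.6 × (3.00/3.84) = 15.6 × 0.781250 = 12.1875
diesel: 20.3 × (3.01/2.17) = 20.3 × 1.387097 = 28.1581
beef: 12.0 × (14.41/16.44) = 12.0 × 0.876521 = 10.5182
electricity: 21.5 × (0.27/0.19) = 21.5 × 1.421053 = 30.5526
cinema ticket: 30.6 × (20.68/15.36) = 30.6 × 1.346354 = 41.1984
Index = Σ wᵢ·(p₁ᵢ/p₀ᵢ) = 12.1875 + 28.1581 + 10.5182 + 30.5526 + 41.1984 = 122.6149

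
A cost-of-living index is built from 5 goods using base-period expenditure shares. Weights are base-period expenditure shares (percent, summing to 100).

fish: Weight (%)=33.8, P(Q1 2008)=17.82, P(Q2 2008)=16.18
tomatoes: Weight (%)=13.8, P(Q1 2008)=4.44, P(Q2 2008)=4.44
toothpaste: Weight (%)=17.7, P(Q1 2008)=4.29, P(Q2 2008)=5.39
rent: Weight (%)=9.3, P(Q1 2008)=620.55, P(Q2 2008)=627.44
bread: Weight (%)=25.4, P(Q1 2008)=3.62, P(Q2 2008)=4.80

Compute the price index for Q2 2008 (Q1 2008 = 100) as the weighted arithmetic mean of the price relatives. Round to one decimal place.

fish: 33.8 × (16.18/17.82) = 33.8 × 0.907969 = 30.6893
tomatoes: 13.8 × (4.44/4.44) = 13.8 × 1.000000 = 13.8000
toothpaste: 17.7 × (5.39/4.29) = 17.7 × 1.256410 = 22.2385
rent: 9.3 × (627.44/620.55) = 9.3 × 1.011103 = 9.4033
bread: 25.4 × (4.80/3.62) = 25.4 × 1.325967 = 33.6796
Index = Σ wᵢ·(p₁ᵢ/p₀ᵢ) = 30.6893 + 13.8000 + 22.2385 + 9.4033 + 33.6796 = 109.8106

109.8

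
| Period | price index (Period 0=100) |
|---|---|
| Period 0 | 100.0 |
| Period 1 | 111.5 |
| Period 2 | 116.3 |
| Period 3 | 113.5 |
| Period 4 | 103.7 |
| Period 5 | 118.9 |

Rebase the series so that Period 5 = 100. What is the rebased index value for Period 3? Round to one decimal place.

95.5

Rebased(Period 3) = 113.5 / 118.9 × 100 = 95.4584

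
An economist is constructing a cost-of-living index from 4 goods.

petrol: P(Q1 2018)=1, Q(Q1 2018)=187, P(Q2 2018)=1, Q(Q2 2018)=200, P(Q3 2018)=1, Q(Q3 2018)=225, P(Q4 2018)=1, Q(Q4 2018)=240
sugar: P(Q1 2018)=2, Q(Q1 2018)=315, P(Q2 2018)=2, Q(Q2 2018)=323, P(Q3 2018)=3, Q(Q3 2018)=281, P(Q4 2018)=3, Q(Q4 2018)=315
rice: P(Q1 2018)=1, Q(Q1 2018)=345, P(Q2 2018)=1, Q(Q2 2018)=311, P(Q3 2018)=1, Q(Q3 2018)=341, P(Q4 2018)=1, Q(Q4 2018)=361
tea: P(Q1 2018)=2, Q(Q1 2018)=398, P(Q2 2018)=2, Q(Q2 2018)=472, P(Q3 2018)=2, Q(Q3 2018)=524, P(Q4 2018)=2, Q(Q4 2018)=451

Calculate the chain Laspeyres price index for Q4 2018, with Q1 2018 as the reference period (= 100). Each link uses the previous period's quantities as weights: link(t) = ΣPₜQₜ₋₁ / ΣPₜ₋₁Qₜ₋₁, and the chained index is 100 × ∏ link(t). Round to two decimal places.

115.37

Link Q1 2018→Q2 2018:
ΣP(Q2 2018)Q(Q1 2018) = 1×187 + 2×315 + 1×345 + 2×398 = 187 + 630 + 345 + 796 = 1958
ΣP(Q1 2018)Q(Q1 2018) = 1×187 + 2×315 + 1×345 + 2×398 = 187 + 630 + 345 + 796 = 1958
link = 1958/1958 = 1.000000
Link Q2 2018→Q3 2018:
ΣP(Q3 2018)Q(Q2 2018) = 1×200 + 3×323 + 1×311 + 2×472 = 200 + 969 + 311 + 944 = 2424
ΣP(Q2 2018)Q(Q2 2018) = 1×200 + 2×323 + 1×311 + 2×472 = 200 + 646 + 311 + 944 = 2101
link = 2424/2101 = 1.153736
Link Q3 2018→Q4 2018:
ΣP(Q4 2018)Q(Q3 2018) = 1×225 + 3×281 + 1×341 + 2×524 = 225 + 843 + 341 + 1048 = 2457
ΣP(Q3 2018)Q(Q3 2018) = 1×225 + 3×281 + 1×341 + 2×524 = 225 + 843 + 341 + 1048 = 2457
link = 2457/2457 = 1.000000
Chained index = 100 × 1.000000 × 1.153736 × 1.000000 = 115.3736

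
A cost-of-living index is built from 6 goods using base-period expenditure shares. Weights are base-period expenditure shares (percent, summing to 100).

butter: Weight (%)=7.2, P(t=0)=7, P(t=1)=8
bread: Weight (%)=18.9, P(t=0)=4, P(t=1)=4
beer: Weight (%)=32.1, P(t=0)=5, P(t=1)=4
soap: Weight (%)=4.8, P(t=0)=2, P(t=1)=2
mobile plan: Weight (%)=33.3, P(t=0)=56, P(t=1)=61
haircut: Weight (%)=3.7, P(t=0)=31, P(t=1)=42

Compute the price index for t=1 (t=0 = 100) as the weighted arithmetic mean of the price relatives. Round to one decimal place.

98.9

butter: 7.2 × (8/7) = 7.2 × 1.142857 = 8.2286
bread: 18.9 × (4/4) = 18.9 × 1.000000 = 18.9000
beer: 32.1 × (4/5) = 32.1 × 0.800000 = 25.6800
soap: 4.8 × (2/2) = 4.8 × 1.000000 = 4.8000
mobile plan: 33.3 × (61/56) = 33.3 × 1.089286 = 36.2732
haircut: 3.7 × (42/31) = 3.7 × 1.354839 = 5.0129
Index = Σ wᵢ·(p₁ᵢ/p₀ᵢ) = 8.2286 + 18.9000 + 25.6800 + 4.8000 + 36.2732 + 5.0129 = 98.8947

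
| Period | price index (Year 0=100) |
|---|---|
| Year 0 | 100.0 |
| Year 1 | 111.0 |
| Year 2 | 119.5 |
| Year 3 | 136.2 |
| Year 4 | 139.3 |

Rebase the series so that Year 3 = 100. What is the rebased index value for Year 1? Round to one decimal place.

Rebased(Year 1) = 111.0 / 136.2 × 100 = 81.4978

81.5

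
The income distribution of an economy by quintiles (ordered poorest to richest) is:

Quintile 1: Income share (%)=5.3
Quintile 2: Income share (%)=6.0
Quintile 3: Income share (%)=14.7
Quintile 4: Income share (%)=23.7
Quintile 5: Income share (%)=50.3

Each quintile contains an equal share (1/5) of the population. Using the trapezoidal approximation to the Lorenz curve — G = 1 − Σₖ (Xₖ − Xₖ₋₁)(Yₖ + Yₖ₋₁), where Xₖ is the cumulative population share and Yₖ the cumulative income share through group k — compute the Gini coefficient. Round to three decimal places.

0.431

Cumulative income shares Yₖ: 0.0530, 0.1130, 0.2600, 0.4970, 1.0000
Σ (Xₖ−Xₖ₋₁)(Yₖ+Yₖ₋₁) = (1/5)(0.0530+0.0000) + (1/5)(0.1130+0.0530) + (1/5)(0.2600+0.1130) + (1/5)(0.4970+0.2600) + (1/5)(1.0000+0.4970)
  = 0.0106 + 0.0332 + 0.0746 + 0.1514 + 0.2994 = 0.5692
G = 1 − 0.5692 = 0.4308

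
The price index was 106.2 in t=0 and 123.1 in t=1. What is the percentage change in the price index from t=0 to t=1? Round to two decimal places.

15.91%

Change = (123.1 − 106.2) / 106.2 × 100
       = 16.9 / 106.2 × 100 = 15.9134%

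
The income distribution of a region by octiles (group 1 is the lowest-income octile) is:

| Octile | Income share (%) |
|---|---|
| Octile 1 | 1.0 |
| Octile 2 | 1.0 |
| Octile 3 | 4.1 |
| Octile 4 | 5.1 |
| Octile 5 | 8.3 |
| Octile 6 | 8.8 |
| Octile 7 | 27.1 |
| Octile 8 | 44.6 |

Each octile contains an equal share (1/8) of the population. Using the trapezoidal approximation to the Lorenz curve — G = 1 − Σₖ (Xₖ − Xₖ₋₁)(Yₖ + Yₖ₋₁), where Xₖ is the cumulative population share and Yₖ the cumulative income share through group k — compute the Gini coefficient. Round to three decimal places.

Cumulative income shares Yₖ: 0.0100, 0.0200, 0.0610, 0.1120, 0.1950, 0.2830, 0.5540, 1.0000
Σ (Xₖ−Xₖ₋₁)(Yₖ+Yₖ₋₁) = (1/8)(0.0100+0.0000) + (1/8)(0.0200+0.0100) + (1/8)(0.0610+0.0200) + (1/8)(0.1120+0.0610) + (1/8)(0.1950+0.1120) + (1/8)(0.2830+0.1950) + (1/8)(0.5540+0.2830) + (1/8)(1.0000+0.5540)
  = 0.0013 + 0.0037 + 0.0101 + 0.0216 + 0.0384 + 0.0598 + 0.1046 + 0.1943 = 0.4338
G = 1 − 0.4338 = 0.5662

0.566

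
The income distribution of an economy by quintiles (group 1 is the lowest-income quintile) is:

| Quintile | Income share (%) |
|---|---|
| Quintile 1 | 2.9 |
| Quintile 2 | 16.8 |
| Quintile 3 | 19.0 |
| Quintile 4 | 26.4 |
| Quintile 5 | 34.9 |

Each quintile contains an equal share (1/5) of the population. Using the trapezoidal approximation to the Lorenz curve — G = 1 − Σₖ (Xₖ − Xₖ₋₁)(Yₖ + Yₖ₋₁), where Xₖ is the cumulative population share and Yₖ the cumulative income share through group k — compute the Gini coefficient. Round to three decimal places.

0.294

Cumulative income shares Yₖ: 0.0290, 0.1970, 0.3870, 0.6510, 1.0000
Σ (Xₖ−Xₖ₋₁)(Yₖ+Yₖ₋₁) = (1/5)(0.0290+0.0000) + (1/5)(0.1970+0.0290) + (1/5)(0.3870+0.1970) + (1/5)(0.6510+0.3870) + (1/5)(1.0000+0.6510)
  = 0.0058 + 0.0452 + 0.1168 + 0.2076 + 0.3302 = 0.7056
G = 1 − 0.7056 = 0.2944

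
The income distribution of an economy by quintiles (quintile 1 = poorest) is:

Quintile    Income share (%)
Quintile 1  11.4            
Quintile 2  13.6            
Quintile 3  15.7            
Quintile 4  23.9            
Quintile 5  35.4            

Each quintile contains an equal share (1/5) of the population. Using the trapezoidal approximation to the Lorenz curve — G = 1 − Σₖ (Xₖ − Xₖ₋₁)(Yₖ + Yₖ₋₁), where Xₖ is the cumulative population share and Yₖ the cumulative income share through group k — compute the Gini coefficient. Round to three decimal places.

Cumulative income shares Yₖ: 0.1140, 0.2500, 0.4070, 0.6460, 1.0000
Σ (Xₖ−Xₖ₋₁)(Yₖ+Yₖ₋₁) = (1/5)(0.1140+0.0000) + (1/5)(0.2500+0.1140) + (1/5)(0.4070+0.2500) + (1/5)(0.6460+0.4070) + (1/5)(1.0000+0.6460)
  = 0.0228 + 0.0728 + 0.1314 + 0.2106 + 0.3292 = 0.7668
G = 1 − 0.7668 = 0.2332

0.233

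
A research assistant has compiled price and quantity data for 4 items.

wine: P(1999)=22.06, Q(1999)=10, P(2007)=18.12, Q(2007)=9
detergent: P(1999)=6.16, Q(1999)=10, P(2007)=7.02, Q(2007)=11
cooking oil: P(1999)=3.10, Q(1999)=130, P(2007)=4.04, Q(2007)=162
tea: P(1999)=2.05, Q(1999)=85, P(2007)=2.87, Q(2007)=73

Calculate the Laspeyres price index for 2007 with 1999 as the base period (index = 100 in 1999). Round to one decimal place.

118.7

Laspeyres price index uses base-period quantities as weights.
ΣP(2007)·Q(1999) = 18.12×10 + 7.02×10 + 4.04×130 + 2.87×85 = 181.2 + 70.2 + 525.2 + 243.95 = 1020.55
ΣP(1999)·Q(1999) = 22.06×10 + 6.16×10 + 3.10×130 + 2.05×85 = 220.6 + 61.6 + 403 + 174.25 = 859.45
Index = 1020.55 / 859.45 × 100 = 118.7445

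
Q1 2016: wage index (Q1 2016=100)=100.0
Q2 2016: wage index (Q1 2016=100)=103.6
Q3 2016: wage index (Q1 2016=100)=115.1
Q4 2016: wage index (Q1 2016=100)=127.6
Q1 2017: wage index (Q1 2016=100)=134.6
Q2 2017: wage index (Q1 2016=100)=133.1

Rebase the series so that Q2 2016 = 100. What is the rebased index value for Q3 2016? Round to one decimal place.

Rebased(Q3 2016) = 115.1 / 103.6 × 100 = 111.1004

111.1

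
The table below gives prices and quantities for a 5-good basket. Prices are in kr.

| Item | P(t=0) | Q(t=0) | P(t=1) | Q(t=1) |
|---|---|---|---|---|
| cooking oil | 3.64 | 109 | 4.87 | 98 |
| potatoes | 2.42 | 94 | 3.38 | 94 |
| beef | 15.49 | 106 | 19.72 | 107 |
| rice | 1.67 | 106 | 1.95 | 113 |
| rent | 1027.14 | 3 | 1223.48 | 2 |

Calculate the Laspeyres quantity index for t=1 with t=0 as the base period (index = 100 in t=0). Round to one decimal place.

Laspeyres quantity index uses base-period prices as weights.
ΣP(t=0)·Q(t=1) = 3.64×98 + 2.42×94 + 15.49×107 + 1.67×113 + 1027.14×2 = 356.72 + 227.48 + 1657.43 + 188.71 + 2054.28 = 4484.62
ΣP(t=0)·Q(t=0) = 3.64×109 + 2.42×94 + 15.49×106 + 1.67×106 + 1027.14×3 = 396.76 + 227.48 + 1641.94 + 177.02 + 3081.42 = 5524.62
Index = 4484.62 / 5524.62 × 100 = 81.1752

81.2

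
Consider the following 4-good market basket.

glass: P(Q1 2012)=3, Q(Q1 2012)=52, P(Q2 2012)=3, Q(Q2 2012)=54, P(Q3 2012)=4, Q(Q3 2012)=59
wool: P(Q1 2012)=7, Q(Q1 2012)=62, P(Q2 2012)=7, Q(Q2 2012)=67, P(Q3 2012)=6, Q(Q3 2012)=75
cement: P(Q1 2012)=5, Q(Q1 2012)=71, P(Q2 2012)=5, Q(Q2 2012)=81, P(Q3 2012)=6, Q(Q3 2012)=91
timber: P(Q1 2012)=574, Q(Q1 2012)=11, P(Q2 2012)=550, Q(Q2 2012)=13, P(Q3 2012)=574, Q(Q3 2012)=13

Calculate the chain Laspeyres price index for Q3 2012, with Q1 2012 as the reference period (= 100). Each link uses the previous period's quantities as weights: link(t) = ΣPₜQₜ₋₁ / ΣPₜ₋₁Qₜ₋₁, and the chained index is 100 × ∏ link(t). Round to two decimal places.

100.84

Link Q1 2012→Q2 2012:
ΣP(Q2 2012)Q(Q1 2012) = 3×52 + 7×62 + 5×71 + 550×11 = 156 + 434 + 355 + 6050 = 6995
ΣP(Q1 2012)Q(Q1 2012) = 3×52 + 7×62 + 5×71 + 574×11 = 156 + 434 + 355 + 6314 = 7259
link = 6995/7259 = 0.963631
Link Q2 2012→Q3 2012:
ΣP(Q3 2012)Q(Q2 2012) = 4×54 + 6×67 + 6×81 + 574×13 = 216 + 402 + 486 + 7462 = 8566
ΣP(Q2 2012)Q(Q2 2012) = 3×54 + 7×67 + 5×81 + 550×13 = 162 + 469 + 405 + 7150 = 8186
link = 8566/8186 = 1.046421
Chained index = 100 × 0.963631 × 1.046421 = 100.8364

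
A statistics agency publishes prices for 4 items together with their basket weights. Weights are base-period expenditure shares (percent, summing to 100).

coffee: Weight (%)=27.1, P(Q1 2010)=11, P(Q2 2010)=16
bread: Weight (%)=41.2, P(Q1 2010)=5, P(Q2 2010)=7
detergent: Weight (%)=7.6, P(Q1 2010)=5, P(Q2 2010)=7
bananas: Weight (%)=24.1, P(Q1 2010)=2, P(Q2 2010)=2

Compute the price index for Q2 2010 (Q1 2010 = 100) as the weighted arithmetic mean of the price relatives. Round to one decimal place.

coffee: 27.1 × (16/11) = 27.1 × 1.454545 = 39.4182
bread: 41.2 × (7/5) = 41.2 × 1.400000 = 57.6800
detergent: 7.6 × (7/5) = 7.6 × 1.400000 = 10.6400
bananas: 24.1 × (2/2) = 24.1 × 1.000000 = 24.1000
Index = Σ wᵢ·(p₁ᵢ/p₀ᵢ) = 39.4182 + 57.6800 + 10.6400 + 24.1000 = 131.8382

131.8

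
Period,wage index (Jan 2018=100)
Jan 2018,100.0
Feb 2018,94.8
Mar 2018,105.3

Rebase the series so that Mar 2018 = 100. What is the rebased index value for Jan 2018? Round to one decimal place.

95.0

Rebased(Jan 2018) = 100.0 / 105.3 × 100 = 94.9668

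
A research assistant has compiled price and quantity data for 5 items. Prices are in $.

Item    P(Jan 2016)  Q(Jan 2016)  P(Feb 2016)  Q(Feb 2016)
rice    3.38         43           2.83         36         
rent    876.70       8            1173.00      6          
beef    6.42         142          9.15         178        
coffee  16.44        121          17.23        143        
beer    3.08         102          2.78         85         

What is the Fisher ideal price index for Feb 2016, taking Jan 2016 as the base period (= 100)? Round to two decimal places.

Laspeyres component (base-period weights):
ΣP(Feb 2016)Q(Jan 2016) = 2.83×43 + 1173.00×8 + 9.15×142 + 17.23×121 + 2.78×102 = 121.69 + 9384 + 1299.3 + 2084.83 + 283.56 = 13173.38
ΣP(Jan 2016)Q(Jan 2016) = 3.38×43 + 876.70×8 + 6.42×142 + 16.44×121 + 3.08×102 = 145.34 + 7013.6 + 911.64 + 1989.24 + 314.16 = 10373.98
L = 13173.38 / 10373.98 × 100 = 126.9848
Paasche component (current-period weights):
ΣP(Feb 2016)Q(Feb 2016) = 2.83×36 + 1173.00×6 + 9.15×178 + 17.23×143 + 2.78×85 = 101.88 + 7038 + 1628.7 + 2463.89 + 236.3 = 11468.77
ΣP(Jan 2016)Q(Feb 2016) = 3.38×36 + 876.70×6 + 6.42×178 + 16.44×143 + 3.08×85 = 121.68 + 5260.2 + 1142.76 + 2350.92 + 261.8 = 9137.36
P = 11468.77 / 9137.36 × 100 = 125.5151
Fisher = √(L × P) = √(126.9848 × 125.5151) = 126.2478

126.25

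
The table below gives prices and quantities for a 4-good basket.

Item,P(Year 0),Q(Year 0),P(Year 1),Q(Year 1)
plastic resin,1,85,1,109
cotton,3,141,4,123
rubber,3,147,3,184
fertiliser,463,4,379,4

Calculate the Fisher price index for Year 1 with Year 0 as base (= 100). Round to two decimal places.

92.82

Laspeyres component (base-period weights):
ΣP(Year 1)Q(Year 0) = 1×85 + 4×141 + 3×147 + 379×4 = 85 + 564 + 441 + 1516 = 2606
ΣP(Year 0)Q(Year 0) = 1×85 + 3×141 + 3×147 + 463×4 = 85 + 423 + 441 + 1852 = 2801
L = 2606 / 2801 × 100 = 93.0382
Paasche component (current-period weights):
ΣP(Year 1)Q(Year 1) = 1×109 + 4×123 + 3×184 + 379×4 = 109 + 492 + 552 + 1516 = 2669
ΣP(Year 0)Q(Year 1) = 1×109 + 3×123 + 3×184 + 463×4 = 109 + 369 + 552 + 1852 = 2882
P = 2669 / 2882 × 100 = 92.6093
Fisher = √(L × P) = √(93.0382 × 92.6093) = 92.8235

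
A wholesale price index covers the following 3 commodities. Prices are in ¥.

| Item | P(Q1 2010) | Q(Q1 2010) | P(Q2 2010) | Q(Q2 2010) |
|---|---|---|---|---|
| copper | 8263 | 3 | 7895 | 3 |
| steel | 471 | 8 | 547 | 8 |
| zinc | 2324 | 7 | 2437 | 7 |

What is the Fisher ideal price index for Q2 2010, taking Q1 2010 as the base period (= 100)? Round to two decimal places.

100.66

Laspeyres component (base-period weights):
ΣP(Q2 2010)Q(Q1 2010) = 7895×3 + 547×8 + 2437×7 = 23685 + 4376 + 17059 = 45120
ΣP(Q1 2010)Q(Q1 2010) = 8263×3 + 471×8 + 2324×7 = 24789 + 3768 + 16268 = 44825
L = 45120 / 44825 × 100 = 100.6581
Paasche component (current-period weights):
ΣP(Q2 2010)Q(Q2 2010) = 7895×3 + 547×8 + 2437×7 = 23685 + 4376 + 17059 = 45120
ΣP(Q1 2010)Q(Q2 2010) = 8263×3 + 471×8 + 2324×7 = 24789 + 3768 + 16268 = 44825
P = 45120 / 44825 × 100 = 100.6581
Fisher = √(L × P) = √(100.6581 × 100.6581) = 100.6581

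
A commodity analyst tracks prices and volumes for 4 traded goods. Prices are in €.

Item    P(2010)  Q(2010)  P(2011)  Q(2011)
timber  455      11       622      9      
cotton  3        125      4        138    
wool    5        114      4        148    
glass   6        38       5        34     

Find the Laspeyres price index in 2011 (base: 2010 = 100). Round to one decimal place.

Laspeyres price index uses base-period quantities as weights.
ΣP(2011)·Q(2010) = 622×11 + 4×125 + 4×114 + 5×38 = 6842 + 500 + 456 + 190 = 7988
ΣP(2010)·Q(2010) = 455×11 + 3×125 + 5×114 + 6×38 = 5005 + 375 + 570 + 228 = 6178
Index = 7988 / 6178 × 100 = 129.2975

129.3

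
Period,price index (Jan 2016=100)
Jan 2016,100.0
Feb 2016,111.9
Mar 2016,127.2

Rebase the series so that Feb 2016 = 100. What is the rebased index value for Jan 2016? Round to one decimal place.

Rebased(Jan 2016) = 100.0 / 111.9 × 100 = 89.3655

89.4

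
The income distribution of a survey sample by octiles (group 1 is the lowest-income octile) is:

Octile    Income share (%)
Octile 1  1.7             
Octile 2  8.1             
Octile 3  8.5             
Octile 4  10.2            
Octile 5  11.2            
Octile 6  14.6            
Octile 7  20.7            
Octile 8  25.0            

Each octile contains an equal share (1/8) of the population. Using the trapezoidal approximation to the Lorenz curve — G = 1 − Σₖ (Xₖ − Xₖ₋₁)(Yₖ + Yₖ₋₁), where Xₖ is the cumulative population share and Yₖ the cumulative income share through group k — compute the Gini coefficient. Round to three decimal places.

0.307

Cumulative income shares Yₖ: 0.0170, 0.0980, 0.1830, 0.2850, 0.3970, 0.5430, 0.7500, 1.0000
Σ (Xₖ−Xₖ₋₁)(Yₖ+Yₖ₋₁) = (1/8)(0.0170+0.0000) + (1/8)(0.0980+0.0170) + (1/8)(0.1830+0.0980) + (1/8)(0.2850+0.1830) + (1/8)(0.3970+0.2850) + (1/8)(0.5430+0.3970) + (1/8)(0.7500+0.5430) + (1/8)(1.0000+0.7500)
  = 0.0021 + 0.0144 + 0.0351 + 0.0585 + 0.0852 + 0.1175 + 0.1616 + 0.2187 = 0.6932
G = 1 − 0.6932 = 0.3068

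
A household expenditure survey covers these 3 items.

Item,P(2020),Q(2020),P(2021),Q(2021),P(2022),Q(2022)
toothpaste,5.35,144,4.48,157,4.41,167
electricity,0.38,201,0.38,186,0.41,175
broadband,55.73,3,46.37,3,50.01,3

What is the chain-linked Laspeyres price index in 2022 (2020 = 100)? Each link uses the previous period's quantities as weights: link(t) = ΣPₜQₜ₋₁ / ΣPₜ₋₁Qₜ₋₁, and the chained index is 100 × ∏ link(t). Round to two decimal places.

Link 2020→2021:
ΣP(2021)Q(2020) = 4.48×144 + 0.38×201 + 46.37×3 = 645.12 + 76.38 + 139.11 = 860.61
ΣP(2020)Q(2020) = 5.35×144 + 0.38×201 + 55.73×3 = 770.4 + 76.38 + 167.19 = 1013.97
link = 860.61/1013.97 = 0.848753
Link 2021→2022:
ΣP(2022)Q(2021) = 4.41×157 + 0.41×186 + 50.01×3 = 692.37 + 76.26 + 150.03 = 918.66
ΣP(2021)Q(2021) = 4.48×157 + 0.38×186 + 46.37×3 = 703.36 + 70.68 + 139.11 = 913.15
link = 918.66/913.15 = 1.006034
Chained index = 100 × 0.848753 × 1.006034 = 85.3874

85.39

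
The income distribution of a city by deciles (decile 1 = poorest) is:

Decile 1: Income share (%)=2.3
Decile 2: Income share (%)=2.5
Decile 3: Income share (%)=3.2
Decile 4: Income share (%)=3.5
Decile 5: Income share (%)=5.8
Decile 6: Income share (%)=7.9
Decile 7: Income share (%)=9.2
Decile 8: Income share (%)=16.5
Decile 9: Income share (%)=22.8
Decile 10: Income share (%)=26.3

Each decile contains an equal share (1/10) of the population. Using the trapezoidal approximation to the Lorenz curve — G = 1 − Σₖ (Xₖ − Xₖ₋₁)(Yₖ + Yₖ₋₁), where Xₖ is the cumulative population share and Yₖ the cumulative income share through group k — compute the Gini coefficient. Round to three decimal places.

0.444

Cumulative income shares Yₖ: 0.0230, 0.0480, 0.0800, 0.1150, 0.1730, 0.2520, 0.3440, 0.5090, 0.7370, 1.0000
Σ (Xₖ−Xₖ₋₁)(Yₖ+Yₖ₋₁) = (1/10)(0.0230+0.0000) + (1/10)(0.0480+0.0230) + (1/10)(0.0800+0.0480) + (1/10)(0.1150+0.0800) + (1/10)(0.1730+0.1150) + (1/10)(0.2520+0.1730) + (1/10)(0.3440+0.2520) + (1/10)(0.5090+0.3440) + (1/10)(0.7370+0.5090) + (1/10)(1.0000+0.7370)
  = 0.0023 + 0.0071 + 0.0128 + 0.0195 + 0.0288 + 0.0425 + 0.0596 + 0.0853 + 0.1246 + 0.1737 = 0.5562
G = 1 − 0.5562 = 0.4438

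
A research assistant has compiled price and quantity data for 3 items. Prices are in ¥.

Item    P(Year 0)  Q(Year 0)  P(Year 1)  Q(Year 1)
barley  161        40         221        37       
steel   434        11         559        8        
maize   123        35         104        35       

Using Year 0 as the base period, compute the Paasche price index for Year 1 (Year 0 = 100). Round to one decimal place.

118.6

Paasche price index uses current-period quantities as weights.
ΣP(Year 1)·Q(Year 1) = 221×37 + 559×8 + 104×35 = 8177 + 4472 + 3640 = 16289
ΣP(Year 0)·Q(Year 1) = 161×37 + 434×8 + 123×35 = 5957 + 3472 + 4305 = 13734
Index = 16289 / 13734 × 100 = 118.6035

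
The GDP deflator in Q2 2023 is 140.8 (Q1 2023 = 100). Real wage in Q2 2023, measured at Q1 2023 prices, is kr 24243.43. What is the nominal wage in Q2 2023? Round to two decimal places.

34134.75

Nominal = Real × (Index/100) = 24243.43 × (140.8/100)
        = 24243.43 × 1.408 = 34134.7494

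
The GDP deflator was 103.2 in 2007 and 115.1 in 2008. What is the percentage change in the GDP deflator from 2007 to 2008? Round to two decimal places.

Change = (115.1 − 103.2) / 103.2 × 100
       = 11.9 / 103.2 × 100 = 11.5310%

11.53%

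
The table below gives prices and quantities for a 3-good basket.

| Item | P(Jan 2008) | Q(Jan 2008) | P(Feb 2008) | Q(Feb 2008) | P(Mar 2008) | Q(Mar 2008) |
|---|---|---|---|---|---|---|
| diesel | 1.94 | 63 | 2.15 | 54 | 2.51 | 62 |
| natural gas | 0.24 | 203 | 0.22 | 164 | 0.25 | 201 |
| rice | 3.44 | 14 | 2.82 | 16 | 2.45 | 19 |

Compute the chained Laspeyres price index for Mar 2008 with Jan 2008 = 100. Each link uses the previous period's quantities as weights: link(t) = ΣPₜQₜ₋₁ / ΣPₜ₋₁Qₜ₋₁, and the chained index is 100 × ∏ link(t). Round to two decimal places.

109.59

Link Jan 2008→Feb 2008:
ΣP(Feb 2008)Q(Jan 2008) = 2.15×63 + 0.22×203 + 2.82×14 = 135.45 + 44.66 + 39.48 = 219.59
ΣP(Jan 2008)Q(Jan 2008) = 1.94×63 + 0.24×203 + 3.44×14 = 122.22 + 48.72 + 48.16 = 219.1
link = 219.59/219.1 = 1.002236
Link Feb 2008→Mar 2008:
ΣP(Mar 2008)Q(Feb 2008) = 2.51×54 + 0.25×164 + 2.45×16 = 135.54 + 41 + 39.2 = 215.74
ΣP(Feb 2008)Q(Feb 2008) = 2.15×54 + 0.22×164 + 2.82×16 = 116.1 + 36.08 + 45.12 = 197.3
link = 215.74/197.3 = 1.093462
Chained index = 100 × 1.002236 × 1.093462 = 109.5907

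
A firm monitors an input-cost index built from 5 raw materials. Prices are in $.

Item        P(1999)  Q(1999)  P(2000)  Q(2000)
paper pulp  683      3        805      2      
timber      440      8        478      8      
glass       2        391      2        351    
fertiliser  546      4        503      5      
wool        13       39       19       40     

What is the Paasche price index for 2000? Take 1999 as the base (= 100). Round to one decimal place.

106.5

Paasche price index uses current-period quantities as weights.
ΣP(2000)·Q(2000) = 805×2 + 478×8 + 2×351 + 503×5 + 19×40 = 1610 + 3824 + 702 + 2515 + 760 = 9411
ΣP(1999)·Q(2000) = 683×2 + 440×8 + 2×351 + 546×5 + 13×40 = 1366 + 3520 + 702 + 2730 + 520 = 8838
Index = 9411 / 8838 × 100 = 106.4834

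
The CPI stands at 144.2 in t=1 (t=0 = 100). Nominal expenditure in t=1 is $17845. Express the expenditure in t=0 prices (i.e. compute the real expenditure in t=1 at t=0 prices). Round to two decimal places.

Real = Nominal ÷ (Index/100) = 17845 ÷ (144.2/100)
     = 17845 ÷ 1.442 = 12375.1734

12375.17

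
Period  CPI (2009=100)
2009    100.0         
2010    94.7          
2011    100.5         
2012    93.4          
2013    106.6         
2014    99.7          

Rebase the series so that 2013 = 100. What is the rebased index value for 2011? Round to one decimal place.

Rebased(2011) = 100.5 / 106.6 × 100 = 94.2777

94.3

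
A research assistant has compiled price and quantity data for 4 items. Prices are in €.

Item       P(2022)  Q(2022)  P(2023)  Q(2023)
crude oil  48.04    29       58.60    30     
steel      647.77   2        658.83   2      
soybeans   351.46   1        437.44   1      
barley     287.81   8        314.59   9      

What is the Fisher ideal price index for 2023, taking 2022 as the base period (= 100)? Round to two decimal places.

Laspeyres component (base-period weights):
ΣP(2023)Q(2022) = 58.60×29 + 658.83×2 + 437.44×1 + 314.59×8 = 1699.4 + 1317.66 + 437.44 + 2516.72 = 5971.22
ΣP(2022)Q(2022) = 48.04×29 + 647.77×2 + 351.46×1 + 287.81×8 = 1393.16 + 1295.54 + 351.46 + 2302.48 = 5342.64
L = 5971.22 / 5342.64 × 100 = 111.7653
Paasche component (current-period weights):
ΣP(2023)Q(2023) = 58.60×30 + 658.83×2 + 437.44×1 + 314.59×9 = 1758 + 1317.66 + 437.44 + 2831.31 = 6344.41
ΣP(2022)Q(2023) = 48.04×30 + 647.77×2 + 351.46×1 + 287.81×9 = 1441.2 + 1295.54 + 351.46 + 2590.29 = 5678.49
P = 6344.41 / 5678.49 × 100 = 111.7271
Fisher = √(L × P) = √(111.7653 × 111.7271) = 111.7462

111.75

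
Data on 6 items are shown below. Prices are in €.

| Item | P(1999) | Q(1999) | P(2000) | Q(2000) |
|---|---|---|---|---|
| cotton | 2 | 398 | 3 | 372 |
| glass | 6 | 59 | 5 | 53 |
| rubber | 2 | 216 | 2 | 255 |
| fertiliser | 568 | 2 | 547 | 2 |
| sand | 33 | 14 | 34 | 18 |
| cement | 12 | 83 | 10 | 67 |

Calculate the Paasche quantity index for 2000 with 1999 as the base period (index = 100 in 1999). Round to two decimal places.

Paasche quantity index uses current-period prices as weights.
ΣP(2000)·Q(2000) = 3×372 + 5×53 + 2×255 + 547×2 + 34×18 + 10×67 = 1116 + 265 + 510 + 1094 + 612 + 670 = 4267
ΣP(2000)·Q(1999) = 3×398 + 5×59 + 2×216 + 547×2 + 34×14 + 10×83 = 1194 + 295 + 432 + 1094 + 476 + 830 = 4321
Index = 4267 / 4321 × 100 = 98.7503

98.75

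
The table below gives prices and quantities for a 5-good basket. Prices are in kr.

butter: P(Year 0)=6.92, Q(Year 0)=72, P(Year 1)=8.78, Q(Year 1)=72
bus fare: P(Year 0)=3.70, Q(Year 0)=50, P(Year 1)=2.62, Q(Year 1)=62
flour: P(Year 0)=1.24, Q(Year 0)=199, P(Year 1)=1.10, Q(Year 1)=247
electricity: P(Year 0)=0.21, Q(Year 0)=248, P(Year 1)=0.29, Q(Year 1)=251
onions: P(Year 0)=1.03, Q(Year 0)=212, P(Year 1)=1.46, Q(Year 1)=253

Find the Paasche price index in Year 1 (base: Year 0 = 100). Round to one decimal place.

112.0

Paasche price index uses current-period quantities as weights.
ΣP(Year 1)·Q(Year 1) = 8.78×72 + 2.62×62 + 1.10×247 + 0.29×251 + 1.46×253 = 632.16 + 162.44 + 271.7 + 72.79 + 369.38 = 1508.47
ΣP(Year 0)·Q(Year 1) = 6.92×72 + 3.70×62 + 1.24×247 + 0.21×251 + 1.03×253 = 498.24 + 229.4 + 306.28 + 52.71 + 260.59 = 1347.22
Index = 1508.47 / 1347.22 × 100 = 111.9691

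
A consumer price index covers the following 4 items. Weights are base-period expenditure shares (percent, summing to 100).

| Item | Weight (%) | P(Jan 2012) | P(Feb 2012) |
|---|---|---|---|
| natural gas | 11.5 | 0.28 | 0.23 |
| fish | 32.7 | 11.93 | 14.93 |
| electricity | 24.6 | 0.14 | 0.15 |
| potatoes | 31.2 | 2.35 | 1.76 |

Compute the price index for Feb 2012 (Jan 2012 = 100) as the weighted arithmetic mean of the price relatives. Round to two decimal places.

natural gas: 11.5 × (0.23/0.28) = 11.5 × 0.821429 = 9.4464
fish: 32.7 × (14.93/11.93) = 32.7 × 1.251467 = 40.9230
electricity: 24.6 × (0.15/0.14) = 24.6 × 1.071429 = 26.3571
potatoes: 31.2 × (1.76/2.35) = 31.2 × 0.748936 = 23.3668
Index = Σ wᵢ·(p₁ᵢ/p₀ᵢ) = 9.4464 + 40.9230 + 26.3571 + 23.3668 = 100.0933

100.09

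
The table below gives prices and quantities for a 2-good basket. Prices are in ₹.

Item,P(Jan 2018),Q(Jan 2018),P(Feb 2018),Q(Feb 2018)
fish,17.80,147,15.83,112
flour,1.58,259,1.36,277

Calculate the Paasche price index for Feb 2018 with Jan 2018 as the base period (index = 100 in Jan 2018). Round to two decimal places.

88.42

Paasche price index uses current-period quantities as weights.
ΣP(Feb 2018)·Q(Feb 2018) = 15.83×112 + 1.36×277 = 1772.96 + 376.72 = 2149.68
ΣP(Jan 2018)·Q(Feb 2018) = 17.80×112 + 1.58×277 = 1993.6 + 437.66 = 2431.26
Index = 2149.68 / 2431.26 × 100 = 88.4184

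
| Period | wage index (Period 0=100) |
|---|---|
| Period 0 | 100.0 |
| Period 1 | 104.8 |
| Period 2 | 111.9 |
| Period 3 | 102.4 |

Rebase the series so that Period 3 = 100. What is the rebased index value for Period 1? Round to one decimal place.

Rebased(Period 1) = 104.8 / 102.4 × 100 = 102.3438

102.3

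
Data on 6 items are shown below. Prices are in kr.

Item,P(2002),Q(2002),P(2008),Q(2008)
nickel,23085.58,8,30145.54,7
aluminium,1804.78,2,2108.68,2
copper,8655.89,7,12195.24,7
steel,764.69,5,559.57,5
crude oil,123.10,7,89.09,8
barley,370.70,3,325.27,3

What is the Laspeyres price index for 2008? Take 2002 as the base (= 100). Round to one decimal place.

131.6

Laspeyres price index uses base-period quantities as weights.
ΣP(2008)·Q(2002) = 30145.54×8 + 2108.68×2 + 12195.24×7 + 559.57×5 + 89.09×7 + 325.27×3 = 241164.32 + 4217.36 + 85366.68 + 2797.85 + 623.63 + 975.81 = 335145.65
ΣP(2002)·Q(2002) = 23085.58×8 + 1804.78×2 + 8655.89×7 + 764.69×5 + 123.10×7 + 370.70×3 = 184684.64 + 3609.56 + 60591.23 + 3823.45 + 861.7 + 1112.1 = 254682.68
Index = 335145.65 / 254682.68 × 100 = 131.5934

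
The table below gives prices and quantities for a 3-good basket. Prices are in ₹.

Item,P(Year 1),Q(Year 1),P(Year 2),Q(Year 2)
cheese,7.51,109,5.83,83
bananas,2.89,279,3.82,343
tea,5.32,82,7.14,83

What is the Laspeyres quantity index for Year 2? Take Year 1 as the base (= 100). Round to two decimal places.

Laspeyres quantity index uses base-period prices as weights.
ΣP(Year 1)·Q(Year 2) = 7.51×83 + 2.89×343 + 5.32×83 = 623.33 + 991.27 + 441.56 = 2056.16
ΣP(Year 1)·Q(Year 1) = 7.51×109 + 2.89×279 + 5.32×82 = 818.59 + 806.31 + 436.24 = 2061.14
Index = 2056.16 / 2061.14 × 100 = 99.7584

99.76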